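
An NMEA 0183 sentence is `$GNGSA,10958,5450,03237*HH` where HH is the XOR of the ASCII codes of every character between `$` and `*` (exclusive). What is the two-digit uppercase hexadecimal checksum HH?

XOR the ASCII codes of the payload characters:
  'G' = 0x47 → acc = 0x47
  'N' = 0x4E → acc = 0x09
  'G' = 0x47 → acc = 0x4E
  'S' = 0x53 → acc = 0x1D
  'A' = 0x41 → acc = 0x5C
  ',' = 0x2C → acc = 0x70
  '1' = 0x31 → acc = 0x41
  '0' = 0x30 → acc = 0x71
  '9' = 0x39 → acc = 0x48
  '5' = 0x35 → acc = 0x7D
  '8' = 0x38 → acc = 0x45
  ',' = 0x2C → acc = 0x69
  '5' = 0x35 → acc = 0x5C
  '4' = 0x34 → acc = 0x68
  '5' = 0x35 → acc = 0x5D
  '0' = 0x30 → acc = 0x6D
  ',' = 0x2C → acc = 0x41
  '0' = 0x30 → acc = 0x71
  '3' = 0x33 → acc = 0x42
  '2' = 0x32 → acc = 0x70
  '3' = 0x33 → acc = 0x43
  '7' = 0x37 → acc = 0x74
Checksum = 0x74.

74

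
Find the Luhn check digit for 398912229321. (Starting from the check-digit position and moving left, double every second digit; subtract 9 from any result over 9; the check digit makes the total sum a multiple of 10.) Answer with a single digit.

Partial digits right→left: 1 2 3 9 2 2 2 1 9 8 9 3
Double every second digit counting from the check-digit position (so the 1st, 3rd, 5th, ... of the partial from the right).
  doubled (with −9 where >9): 2 6 4 4 9 9 → sum 34
  kept as-is: 2 9 2 1 8 3 → sum 25
Total = 34 + 25 = 59.
Check digit = (10 − (59 mod 10)) mod 10 = 1.

1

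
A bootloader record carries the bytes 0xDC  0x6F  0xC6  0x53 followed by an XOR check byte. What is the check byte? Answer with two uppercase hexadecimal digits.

XOR the bytes together:
  start with 0xDC
  0xDC ⊕ 0x6F = 0xB3
  0xB3 ⊕ 0xC6 = 0x75
  0x75 ⊕ 0x53 = 0x26

26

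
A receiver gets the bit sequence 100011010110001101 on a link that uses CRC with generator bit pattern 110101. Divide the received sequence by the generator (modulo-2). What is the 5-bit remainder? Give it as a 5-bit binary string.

Modulo-2 division of 100011010110001101 by 110101:
  pos 0: 100011 XOR 110101 = 010110
  pos 1: 101100 XOR 110101 = 011001
  pos 2: 110011 XOR 110101 = 000110
  pos 5: 110011 XOR 110101 = 000110
  pos 8: 110000 XOR 110101 = 000101
  pos 11: 101110 XOR 110101 = 011011
  pos 12: 110111 XOR 110101 = 000010
Remainder = 00010 (nonzero — an error is detected).

00010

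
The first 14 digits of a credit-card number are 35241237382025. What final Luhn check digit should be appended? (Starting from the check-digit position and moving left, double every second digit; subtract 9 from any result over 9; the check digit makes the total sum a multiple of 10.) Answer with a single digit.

Partial digits right→left: 5 2 0 2 8 3 7 3 2 1 4 2 5 3
Double every second digit counting from the check-digit position (so the 1st, 3rd, 5th, ... of the partial from the right).
  doubled (with −9 where >9): 1 0 7 5 4 8 1 → sum 26
  kept as-is: 2 2 3 3 1 2 3 → sum 16
Total = 26 + 16 = 42.
Check digit = (10 − (42 mod 10)) mod 10 = 8.

8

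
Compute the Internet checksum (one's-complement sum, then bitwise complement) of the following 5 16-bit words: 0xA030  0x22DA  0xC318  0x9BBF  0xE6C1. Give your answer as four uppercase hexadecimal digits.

One's-complement addition (fold any carry out of bit 15 back into bit 0):
  0xA030 + 0x22DA = 0x0C30A
  0xC30A + 0xC318 = 0x18622 → wrap carry → 0x8623
  0x8623 + 0x9BBF = 0x121E2 → wrap carry → 0x21E3
  0x21E3 + 0xE6C1 = 0x108A4 → wrap carry → 0x08A5
One's-complement sum = 0x08A5.
Checksum = ~0x08A5 & 0xFFFF = 0xF75A.

F75A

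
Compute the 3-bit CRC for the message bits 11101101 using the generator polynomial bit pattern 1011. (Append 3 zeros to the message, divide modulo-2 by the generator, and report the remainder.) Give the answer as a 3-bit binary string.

100

Append 3 zeros: 11101101000. Divide by 1011 (XOR where the leading bit is 1):
  pos 0: 1110 XOR 1011 = 0101
  pos 1: 1011 XOR 1011 = 0000
  pos 5: 1010 XOR 1011 = 0001
Remainder (last 3 bits) = 100. This is the CRC / FCS.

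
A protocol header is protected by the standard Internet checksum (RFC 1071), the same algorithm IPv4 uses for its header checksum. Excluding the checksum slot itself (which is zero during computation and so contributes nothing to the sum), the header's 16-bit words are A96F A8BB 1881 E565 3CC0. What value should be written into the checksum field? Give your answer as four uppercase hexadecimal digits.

One's-complement addition (fold any carry out of bit 15 back into bit 0):
  0xA96F + 0xA8BB = 0x1522A → wrap carry → 0x522B
  0x522B + 0x1881 = 0x06AAC
  0x6AAC + 0xE565 = 0x15011 → wrap carry → 0x5012
  0x5012 + 0x3CC0 = 0x08CD2
One's-complement sum = 0x8CD2.
Checksum = ~0x8CD2 & 0xFFFF = 0x732D.

732D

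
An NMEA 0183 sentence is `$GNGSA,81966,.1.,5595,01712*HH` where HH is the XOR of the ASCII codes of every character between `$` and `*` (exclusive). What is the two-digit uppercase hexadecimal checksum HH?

XOR the ASCII codes of the payload characters:
  'G' = 0x47 → acc = 0x47
  'N' = 0x4E → acc = 0x09
  'G' = 0x47 → acc = 0x4E
  'S' = 0x53 → acc = 0x1D
  'A' = 0x41 → acc = 0x5C
  ',' = 0x2C → acc = 0x70
  '8' = 0x38 → acc = 0x48
  '1' = 0x31 → acc = 0x79
  '9' = 0x39 → acc = 0x40
  '6' = 0x36 → acc = 0x76
  '6' = 0x36 → acc = 0x40
  ',' = 0x2C → acc = 0x6C
  '.' = 0x2E → acc = 0x42
  '1' = 0x31 → acc = 0x73
  '.' = 0x2E → acc = 0x5D
  ',' = 0x2C → acc = 0x71
  '5' = 0x35 → acc = 0x44
  '5' = 0x35 → acc = 0x71
  '9' = 0x39 → acc = 0x48
  '5' = 0x35 → acc = 0x7D
  ',' = 0x2C → acc = 0x51
  '0' = 0x30 → acc = 0x61
  '1' = 0x31 → acc = 0x50
  '7' = 0x37 → acc = 0x67
  '1' = 0x31 → acc = 0x56
  '2' = 0x32 → acc = 0x64
Checksum = 0x64.

64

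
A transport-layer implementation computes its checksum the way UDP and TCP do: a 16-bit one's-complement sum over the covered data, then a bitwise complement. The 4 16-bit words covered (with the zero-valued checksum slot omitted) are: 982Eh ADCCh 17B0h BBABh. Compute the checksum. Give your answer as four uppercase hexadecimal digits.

E6A8

One's-complement addition (fold any carry out of bit 15 back into bit 0):
  0x982E + 0xADCC = 0x145FA → wrap carry → 0x45FB
  0x45FB + 0x17B0 = 0x05DAB
  0x5DAB + 0xBBAB = 0x11956 → wrap carry → 0x1957
One's-complement sum = 0x1957.
Checksum = ~0x1957 & 0xFFFF = 0xE6A8.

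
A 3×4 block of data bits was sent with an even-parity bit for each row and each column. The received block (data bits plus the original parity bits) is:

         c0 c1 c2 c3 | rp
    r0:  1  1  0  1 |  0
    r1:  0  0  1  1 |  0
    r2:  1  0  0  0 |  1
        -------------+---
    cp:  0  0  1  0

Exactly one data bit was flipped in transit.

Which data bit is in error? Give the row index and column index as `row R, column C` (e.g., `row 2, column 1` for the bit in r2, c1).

Recompute each row's even parity and compare to rp:
  r0: data parity 1, sent rp 0 → mismatch
  r1: data parity 0, sent rp 0 → ok
  r2: data parity 1, sent rp 1 → ok
Recompute each column's even parity and compare to cp:
  c0: data parity 0, sent cp 0 → ok
  c1: data parity 1, sent cp 0 → mismatch
  c2: data parity 1, sent cp 1 → ok
  c3: data parity 0, sent cp 0 → ok
Exactly one row (r0) and one column (c1) fail → the flipped bit is at their intersection.

row 0, column 1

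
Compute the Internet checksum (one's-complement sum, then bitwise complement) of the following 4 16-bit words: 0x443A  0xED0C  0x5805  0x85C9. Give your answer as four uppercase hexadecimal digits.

F0E9

One's-complement addition (fold any carry out of bit 15 back into bit 0):
  0x443A + 0xED0C = 0x13146 → wrap carry → 0x3147
  0x3147 + 0x5805 = 0x0894C
  0x894C + 0x85C9 = 0x10F15 → wrap carry → 0x0F16
One's-complement sum = 0x0F16.
Checksum = ~0x0F16 & 0xFFFF = 0xF0E9.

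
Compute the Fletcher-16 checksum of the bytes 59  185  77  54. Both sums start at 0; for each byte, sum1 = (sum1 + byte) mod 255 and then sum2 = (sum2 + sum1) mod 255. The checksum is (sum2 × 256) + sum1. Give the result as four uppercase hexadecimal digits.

Running sums (mod 255):
  after byte 0 (59): sum1=59, sum2=59
  after byte 1 (185): sum1=244, sum2=48
  after byte 2 (77): sum1=66, sum2=114
  after byte 3 (54): sum1=120, sum2=234
Checksum = sum2·256 + sum1 = 234·256 + 120 = 60024 = 0xEA78.

EA78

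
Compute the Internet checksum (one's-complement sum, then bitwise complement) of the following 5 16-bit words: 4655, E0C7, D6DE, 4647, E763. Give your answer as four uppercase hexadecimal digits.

D458

One's-complement addition (fold any carry out of bit 15 back into bit 0):
  0x4655 + 0xE0C7 = 0x1271C → wrap carry → 0x271D
  0x271D + 0xD6DE = 0x0FDFB
  0xFDFB + 0x4647 = 0x14442 → wrap carry → 0x4443
  0x4443 + 0xE763 = 0x12BA6 → wrap carry → 0x2BA7
One's-complement sum = 0x2BA7.
Checksum = ~0x2BA7 & 0xFFFF = 0xD458.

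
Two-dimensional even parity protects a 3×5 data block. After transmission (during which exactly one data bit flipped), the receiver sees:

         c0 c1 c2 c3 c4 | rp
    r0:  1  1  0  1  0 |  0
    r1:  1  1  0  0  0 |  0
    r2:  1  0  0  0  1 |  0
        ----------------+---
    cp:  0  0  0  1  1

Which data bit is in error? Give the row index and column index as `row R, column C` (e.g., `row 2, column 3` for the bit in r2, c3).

Recompute each row's even parity and compare to rp:
  r0: data parity 1, sent rp 0 → mismatch
  r1: data parity 0, sent rp 0 → ok
  r2: data parity 0, sent rp 0 → ok
Recompute each column's even parity and compare to cp:
  c0: data parity 1, sent cp 0 → mismatch
  c1: data parity 0, sent cp 0 → ok
  c2: data parity 0, sent cp 0 → ok
  c3: data parity 1, sent cp 1 → ok
  c4: data parity 1, sent cp 1 → ok
Exactly one row (r0) and one column (c0) fail → the flipped bit is at their intersection.

row 0, column 0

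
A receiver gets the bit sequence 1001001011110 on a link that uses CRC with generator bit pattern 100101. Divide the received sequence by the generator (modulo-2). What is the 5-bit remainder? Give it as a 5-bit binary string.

00000

Modulo-2 division of 1001001011110 by 100101:
  pos 0: 100100 XOR 100101 = 000001
  pos 5: 110111 XOR 100101 = 010010
  pos 6: 100101 XOR 100101 = 000000
Remainder = 00000 (zero — the frame passes the CRC check).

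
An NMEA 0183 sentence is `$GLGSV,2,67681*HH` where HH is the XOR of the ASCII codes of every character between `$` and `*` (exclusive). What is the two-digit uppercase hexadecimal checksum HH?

45

XOR the ASCII codes of the payload characters:
  'G' = 0x47 → acc = 0x47
  'L' = 0x4C → acc = 0x0B
  'G' = 0x47 → acc = 0x4C
  'S' = 0x53 → acc = 0x1F
  'V' = 0x56 → acc = 0x49
  ',' = 0x2C → acc = 0x65
  '2' = 0x32 → acc = 0x57
  ',' = 0x2C → acc = 0x7B
  '6' = 0x36 → acc = 0x4D
  '7' = 0x37 → acc = 0x7A
  '6' = 0x36 → acc = 0x4C
  '8' = 0x38 → acc = 0x74
  '1' = 0x31 → acc = 0x45
Checksum = 0x45.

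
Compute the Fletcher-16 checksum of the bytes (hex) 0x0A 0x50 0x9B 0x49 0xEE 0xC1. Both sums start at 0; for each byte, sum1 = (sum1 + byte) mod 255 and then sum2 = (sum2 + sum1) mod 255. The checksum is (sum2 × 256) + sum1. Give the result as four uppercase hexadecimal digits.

B7EF

Running sums (mod 255):
  after byte 0 (0x0A): sum1=10, sum2=10
  after byte 1 (0x50): sum1=90, sum2=100
  after byte 2 (0x9B): sum1=245, sum2=90
  after byte 3 (0x49): sum1=63, sum2=153
  after byte 4 (0xEE): sum1=46, sum2=199
  after byte 5 (0xC1): sum1=239, sum2=183
Checksum = sum2·256 + sum1 = 183·256 + 239 = 47087 = 0xB7EF.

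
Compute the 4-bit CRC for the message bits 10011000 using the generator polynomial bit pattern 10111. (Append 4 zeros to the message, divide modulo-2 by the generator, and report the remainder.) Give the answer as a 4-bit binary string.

Append 4 zeros: 100110000000. Divide by 10111 (XOR where the leading bit is 1):
  pos 0: 10011 XOR 10111 = 00100
  pos 2: 10000 XOR 10111 = 00111
  pos 4: 11100 XOR 10111 = 01011
  pos 5: 10110 XOR 10111 = 00001
Remainder (last 4 bits) = 0100. This is the CRC / FCS.

0100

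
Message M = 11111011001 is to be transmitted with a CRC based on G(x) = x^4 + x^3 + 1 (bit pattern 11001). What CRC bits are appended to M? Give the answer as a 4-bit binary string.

1110

Append 4 zeros: 111110110010000. Divide by 11001 (XOR where the leading bit is 1):
  pos 0: 11111 XOR 11001 = 00110
  pos 2: 11001 XOR 11001 = 00000
  pos 7: 10010 XOR 11001 = 01011
  pos 8: 10110 XOR 11001 = 01111
  pos 9: 11110 XOR 11001 = 00111
Remainder (last 4 bits) = 1110. This is the CRC / FCS.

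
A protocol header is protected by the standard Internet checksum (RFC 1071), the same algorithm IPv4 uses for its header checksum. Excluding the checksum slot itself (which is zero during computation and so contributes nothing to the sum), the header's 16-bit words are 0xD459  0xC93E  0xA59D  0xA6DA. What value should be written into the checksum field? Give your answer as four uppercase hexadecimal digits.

One's-complement addition (fold any carry out of bit 15 back into bit 0):
  0xD459 + 0xC93E = 0x19D97 → wrap carry → 0x9D98
  0x9D98 + 0xA59D = 0x14335 → wrap carry → 0x4336
  0x4336 + 0xA6DA = 0x0EA10
One's-complement sum = 0xEA10.
Checksum = ~0xEA10 & 0xFFFF = 0x15EF.

15EF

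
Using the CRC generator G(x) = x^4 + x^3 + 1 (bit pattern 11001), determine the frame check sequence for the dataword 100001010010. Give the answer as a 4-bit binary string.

1110

Append 4 zeros: 1000010100100000. Divide by 11001 (XOR where the leading bit is 1):
  pos 0: 10000 XOR 11001 = 01001
  pos 1: 10011 XOR 11001 = 01010
  pos 2: 10100 XOR 11001 = 01101
  pos 3: 11011 XOR 11001 = 00010
  pos 6: 10001 XOR 11001 = 01000
  pos 7: 10000 XOR 11001 = 01001
  pos 8: 10010 XOR 11001 = 01011
  pos 9: 10110 XOR 11001 = 01111
  pos 10: 11110 XOR 11001 = 00111
Remainder (last 4 bits) = 1110. This is the CRC / FCS.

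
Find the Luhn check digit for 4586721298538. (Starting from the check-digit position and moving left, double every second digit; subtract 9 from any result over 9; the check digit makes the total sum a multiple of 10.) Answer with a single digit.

Partial digits right→left: 8 3 5 8 9 2 1 2 7 6 8 5 4
Double every second digit counting from the check-digit position (so the 1st, 3rd, 5th, ... of the partial from the right).
  doubled (with −9 where >9): 7 1 9 2 5 7 8 → sum 39
  kept as-is: 3 8 2 2 6 5 → sum 26
Total = 39 + 26 = 65.
Check digit = (10 − (65 mod 10)) mod 10 = 5.

5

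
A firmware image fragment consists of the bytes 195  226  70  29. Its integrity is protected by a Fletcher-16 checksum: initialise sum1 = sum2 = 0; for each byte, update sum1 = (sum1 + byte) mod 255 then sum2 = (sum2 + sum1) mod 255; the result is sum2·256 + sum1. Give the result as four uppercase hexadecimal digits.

Running sums (mod 255):
  after byte 0 (195): sum1=195, sum2=195
  after byte 1 (226): sum1=166, sum2=106
  after byte 2 (70): sum1=236, sum2=87
  after byte 3 (29): sum1=10, sum2=97
Checksum = sum2·256 + sum1 = 97·256 + 10 = 24842 = 0x610A.

610A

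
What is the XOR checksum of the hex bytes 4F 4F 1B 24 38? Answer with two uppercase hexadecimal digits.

XOR the bytes together:
  start with 0x4F
  0x4F ⊕ 0x4F = 0x00
  0x00 ⊕ 0x1B = 0x1B
  0x1B ⊕ 0x24 = 0x3F
  0x3F ⊕ 0x38 = 0x07

07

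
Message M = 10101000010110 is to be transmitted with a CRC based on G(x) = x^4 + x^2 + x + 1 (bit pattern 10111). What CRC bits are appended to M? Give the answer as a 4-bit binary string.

Append 4 zeros: 101010000101100000. Divide by 10111 (XOR where the leading bit is 1):
  pos 0: 10101 XOR 10111 = 00010
  pos 3: 10000 XOR 10111 = 00111
  pos 5: 11101 XOR 10111 = 01010
  pos 6: 10100 XOR 10111 = 00011
  pos 9: 11110 XOR 10111 = 01001
  pos 10: 10010 XOR 10111 = 00101
  pos 12: 10100 XOR 10111 = 00011
Remainder (last 4 bits) = 0110. This is the CRC / FCS.

0110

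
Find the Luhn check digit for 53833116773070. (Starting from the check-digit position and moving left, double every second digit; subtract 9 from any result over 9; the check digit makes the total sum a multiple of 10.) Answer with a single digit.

4

Partial digits right→left: 0 7 0 3 7 7 6 1 1 3 3 8 3 5
Double every second digit counting from the check-digit position (so the 1st, 3rd, 5th, ... of the partial from the right).
  doubled (with −9 where >9): 0 0 5 3 2 6 6 → sum 22
  kept as-is: 7 3 7 1 3 8 5 → sum 34
Total = 22 + 34 = 56.
Check digit = (10 − (56 mod 10)) mod 10 = 4.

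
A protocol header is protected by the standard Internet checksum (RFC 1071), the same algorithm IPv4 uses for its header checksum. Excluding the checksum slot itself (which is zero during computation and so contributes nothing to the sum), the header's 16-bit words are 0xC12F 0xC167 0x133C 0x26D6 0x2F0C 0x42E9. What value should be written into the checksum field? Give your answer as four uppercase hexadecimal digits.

D160

One's-complement addition (fold any carry out of bit 15 back into bit 0):
  0xC12F + 0xC167 = 0x18296 → wrap carry → 0x8297
  0x8297 + 0x133C = 0x095D3
  0x95D3 + 0x26D6 = 0x0BCA9
  0xBCA9 + 0x2F0C = 0x0EBB5
  0xEBB5 + 0x42E9 = 0x12E9E → wrap carry → 0x2E9F
One's-complement sum = 0x2E9F.
Checksum = ~0x2E9F & 0xFFFF = 0xD160.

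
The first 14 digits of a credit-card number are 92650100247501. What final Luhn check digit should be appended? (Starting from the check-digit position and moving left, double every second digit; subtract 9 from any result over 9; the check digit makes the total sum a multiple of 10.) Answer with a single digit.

8

Partial digits right→left: 1 0 5 7 4 2 0 0 1 0 5 6 2 9
Double every second digit counting from the check-digit position (so the 1st, 3rd, 5th, ... of the partial from the right).
  doubled (with −9 where >9): 2 1 8 0 2 1 4 → sum 18
  kept as-is: 0 7 2 0 0 6 9 → sum 24
Total = 18 + 24 = 42.
Check digit = (10 − (42 mod 10)) mod 10 = 8.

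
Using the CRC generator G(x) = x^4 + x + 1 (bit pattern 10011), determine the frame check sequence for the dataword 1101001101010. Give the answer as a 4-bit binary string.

Append 4 zeros: 11010011010100000. Divide by 10011 (XOR where the leading bit is 1):
  pos 0: 11010 XOR 10011 = 01001
  pos 1: 10010 XOR 10011 = 00001
  pos 5: 11101 XOR 10011 = 01110
  pos 6: 11100 XOR 10011 = 01111
  pos 7: 11111 XOR 10011 = 01100
  pos 8: 11000 XOR 10011 = 01011
  pos 9: 10110 XOR 10011 = 00101
  pos 11: 10100 XOR 10011 = 00111
Remainder (last 4 bits) = 1110. This is the CRC / FCS.

1110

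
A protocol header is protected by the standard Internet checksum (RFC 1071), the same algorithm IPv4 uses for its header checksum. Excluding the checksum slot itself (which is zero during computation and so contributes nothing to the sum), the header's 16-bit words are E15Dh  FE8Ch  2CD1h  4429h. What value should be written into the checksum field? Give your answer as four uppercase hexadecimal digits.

One's-complement addition (fold any carry out of bit 15 back into bit 0):
  0xE15D + 0xFE8C = 0x1DFE9 → wrap carry → 0xDFEA
  0xDFEA + 0x2CD1 = 0x10CBB → wrap carry → 0x0CBC
  0x0CBC + 0x4429 = 0x050E5
One's-complement sum = 0x50E5.
Checksum = ~0x50E5 & 0xFFFF = 0xAF1A.

AF1A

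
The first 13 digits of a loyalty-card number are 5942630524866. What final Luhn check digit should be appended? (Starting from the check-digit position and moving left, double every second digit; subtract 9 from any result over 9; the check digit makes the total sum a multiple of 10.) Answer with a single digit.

5

Partial digits right→left: 6 6 8 4 2 5 0 3 6 2 4 9 5
Double every second digit counting from the check-digit position (so the 1st, 3rd, 5th, ... of the partial from the right).
  doubled (with −9 where >9): 3 7 4 0 3 8 1 → sum 26
  kept as-is: 6 4 5 3 2 9 → sum 29
Total = 26 + 29 = 55.
Check digit = (10 − (55 mod 10)) mod 10 = 5.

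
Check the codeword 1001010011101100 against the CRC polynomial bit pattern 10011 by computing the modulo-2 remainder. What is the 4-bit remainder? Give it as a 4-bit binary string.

Modulo-2 division of 1001010011101100 by 10011:
  pos 0: 10010 XOR 10011 = 00001
  pos 4: 11001 XOR 10011 = 01010
  pos 5: 10101 XOR 10011 = 00110
  pos 7: 11010 XOR 10011 = 01001
  pos 8: 10011 XOR 10011 = 00000
Remainder = 0100 (nonzero — an error is detected).

0100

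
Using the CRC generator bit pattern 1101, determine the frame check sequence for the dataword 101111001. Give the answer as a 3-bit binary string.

Append 3 zeros: 101111001000. Divide by 1101 (XOR where the leading bit is 1):
  pos 0: 1011 XOR 1101 = 0110
  pos 1: 1101 XOR 1101 = 0000
  pos 5: 1001 XOR 1101 = 0100
  pos 6: 1000 XOR 1101 = 0101
  pos 7: 1010 XOR 1101 = 0111
  pos 8: 1110 XOR 1101 = 0011
Remainder (last 3 bits) = 011. This is the CRC / FCS.

011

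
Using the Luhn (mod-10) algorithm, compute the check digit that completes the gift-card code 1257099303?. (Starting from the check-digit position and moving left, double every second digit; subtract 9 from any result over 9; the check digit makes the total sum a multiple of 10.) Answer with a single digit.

5

Partial digits right→left: 3 0 3 9 9 0 7 5 2 1
Double every second digit counting from the check-digit position (so the 1st, 3rd, 5th, ... of the partial from the right).
  doubled (with −9 where >9): 6 6 9 5 4 → sum 30
  kept as-is: 0 9 0 5 1 → sum 15
Total = 30 + 15 = 45.
Check digit = (10 − (45 mod 10)) mod 10 = 5.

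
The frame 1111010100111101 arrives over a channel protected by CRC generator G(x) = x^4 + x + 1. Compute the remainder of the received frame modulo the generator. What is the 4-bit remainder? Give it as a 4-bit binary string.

0000

Modulo-2 division of 1111010100111101 by 10011:
  pos 0: 11110 XOR 10011 = 01101
  pos 1: 11011 XOR 10011 = 01000
  pos 2: 10000 XOR 10011 = 00011
  pos 5: 11100 XOR 10011 = 01111
  pos 6: 11111 XOR 10011 = 01100
  pos 7: 11001 XOR 10011 = 01010
  pos 8: 10101 XOR 10011 = 00110
  pos 10: 11010 XOR 10011 = 01001
  pos 11: 10011 XOR 10011 = 00000
Remainder = 0000 (zero — the frame passes the CRC check).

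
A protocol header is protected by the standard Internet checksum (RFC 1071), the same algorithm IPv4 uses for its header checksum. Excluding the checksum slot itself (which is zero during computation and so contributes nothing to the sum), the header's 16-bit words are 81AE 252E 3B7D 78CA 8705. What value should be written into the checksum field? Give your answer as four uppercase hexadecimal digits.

One's-complement addition (fold any carry out of bit 15 back into bit 0):
  0x81AE + 0x252E = 0x0A6DC
  0xA6DC + 0x3B7D = 0x0E259
  0xE259 + 0x78CA = 0x15B23 → wrap carry → 0x5B24
  0x5B24 + 0x8705 = 0x0E229
One's-complement sum = 0xE229.
Checksum = ~0xE229 & 0xFFFF = 0x1DD6.

1DD6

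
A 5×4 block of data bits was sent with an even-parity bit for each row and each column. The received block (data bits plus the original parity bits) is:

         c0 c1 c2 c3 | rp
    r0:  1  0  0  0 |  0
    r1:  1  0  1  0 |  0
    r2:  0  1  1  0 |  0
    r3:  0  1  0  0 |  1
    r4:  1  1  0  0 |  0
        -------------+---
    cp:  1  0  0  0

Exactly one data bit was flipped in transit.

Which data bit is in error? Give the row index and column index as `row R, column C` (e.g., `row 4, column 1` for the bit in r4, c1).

row 0, column 1

Recompute each row's even parity and compare to rp:
  r0: data parity 1, sent rp 0 → mismatch
  r1: data parity 0, sent rp 0 → ok
  r2: data parity 0, sent rp 0 → ok
  r3: data parity 1, sent rp 1 → ok
  r4: data parity 0, sent rp 0 → ok
Recompute each column's even parity and compare to cp:
  c0: data parity 1, sent cp 1 → ok
  c1: data parity 1, sent cp 0 → mismatch
  c2: data parity 0, sent cp 0 → ok
  c3: data parity 0, sent cp 0 → ok
Exactly one row (r0) and one column (c1) fail → the flipped bit is at their intersection.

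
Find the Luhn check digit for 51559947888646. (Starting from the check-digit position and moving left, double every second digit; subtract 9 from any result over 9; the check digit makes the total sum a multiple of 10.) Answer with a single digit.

7

Partial digits right→left: 6 4 6 8 8 8 7 4 9 9 5 5 1 5
Double every second digit counting from the check-digit position (so the 1st, 3rd, 5th, ... of the partial from the right).
  doubled (with −9 where >9): 3 3 7 5 9 1 2 → sum 30
  kept as-is: 4 8 8 4 9 5 5 → sum 43
Total = 30 + 43 = 73.
Check digit = (10 − (73 mod 10)) mod 10 = 7.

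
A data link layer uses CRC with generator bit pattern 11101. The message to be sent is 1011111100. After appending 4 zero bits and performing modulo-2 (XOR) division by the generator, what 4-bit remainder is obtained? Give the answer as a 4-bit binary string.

0010

Append 4 zeros: 10111111000000. Divide by 11101 (XOR where the leading bit is 1):
  pos 0: 10111 XOR 11101 = 01010
  pos 1: 10101 XOR 11101 = 01000
  pos 2: 10001 XOR 11101 = 01100
  pos 3: 11001 XOR 11101 = 00100
  pos 5: 10000 XOR 11101 = 01101
  pos 6: 11010 XOR 11101 = 00111
  pos 8: 11100 XOR 11101 = 00001
Remainder (last 4 bits) = 0010. This is the CRC / FCS.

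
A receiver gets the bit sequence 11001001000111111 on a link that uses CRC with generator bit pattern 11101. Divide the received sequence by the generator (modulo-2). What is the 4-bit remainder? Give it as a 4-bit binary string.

0000

Modulo-2 division of 11001001000111111 by 11101:
  pos 0: 11001 XOR 11101 = 00100
  pos 2: 10000 XOR 11101 = 01101
  pos 3: 11011 XOR 11101 = 00110
  pos 5: 11000 XOR 11101 = 00101
  pos 7: 10101 XOR 11101 = 01000
  pos 8: 10001 XOR 11101 = 01100
  pos 9: 11001 XOR 11101 = 00100
  pos 11: 10011 XOR 11101 = 01110
  pos 12: 11101 XOR 11101 = 00000
Remainder = 0000 (zero — the frame passes the CRC check).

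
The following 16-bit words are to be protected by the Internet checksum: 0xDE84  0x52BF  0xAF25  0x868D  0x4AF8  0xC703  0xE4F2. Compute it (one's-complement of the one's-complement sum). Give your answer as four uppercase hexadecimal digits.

One's-complement addition (fold any carry out of bit 15 back into bit 0):
  0xDE84 + 0x52BF = 0x13143 → wrap carry → 0x3144
  0x3144 + 0xAF25 = 0x0E069
  0xE069 + 0x868D = 0x166F6 → wrap carry → 0x66F7
  0x66F7 + 0x4AF8 = 0x0B1EF
  0xB1EF + 0xC703 = 0x178F2 → wrap carry → 0x78F3
  0x78F3 + 0xE4F2 = 0x15DE5 → wrap carry → 0x5DE6
One's-complement sum = 0x5DE6.
Checksum = ~0x5DE6 & 0xFFFF = 0xA219.

A219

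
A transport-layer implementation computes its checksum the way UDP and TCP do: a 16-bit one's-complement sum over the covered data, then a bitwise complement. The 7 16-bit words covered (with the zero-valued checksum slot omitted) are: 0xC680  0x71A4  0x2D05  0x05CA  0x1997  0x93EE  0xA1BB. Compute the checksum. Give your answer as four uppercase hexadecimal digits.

One's-complement addition (fold any carry out of bit 15 back into bit 0):
  0xC680 + 0x71A4 = 0x13824 → wrap carry → 0x3825
  0x3825 + 0x2D05 = 0x0652A
  0x652A + 0x05CA = 0x06AF4
  0x6AF4 + 0x1997 = 0x0848B
  0x848B + 0x93EE = 0x11879 → wrap carry → 0x187A
  0x187A + 0xA1BB = 0x0BA35
One's-complement sum = 0xBA35.
Checksum = ~0xBA35 & 0xFFFF = 0x45CA.

45CA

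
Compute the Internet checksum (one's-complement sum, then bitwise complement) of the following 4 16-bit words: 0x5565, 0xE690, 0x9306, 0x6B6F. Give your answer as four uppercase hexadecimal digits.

One's-complement addition (fold any carry out of bit 15 back into bit 0):
  0x5565 + 0xE690 = 0x13BF5 → wrap carry → 0x3BF6
  0x3BF6 + 0x9306 = 0x0CEFC
  0xCEFC + 0x6B6F = 0x13A6B → wrap carry → 0x3A6C
One's-complement sum = 0x3A6C.
Checksum = ~0x3A6C & 0xFFFF = 0xC593.

C593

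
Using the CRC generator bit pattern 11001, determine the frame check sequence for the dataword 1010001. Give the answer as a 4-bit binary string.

Append 4 zeros: 10100010000. Divide by 11001 (XOR where the leading bit is 1):
  pos 0: 10100 XOR 11001 = 01101
  pos 1: 11010 XOR 11001 = 00011
  pos 4: 11100 XOR 11001 = 00101
  pos 6: 10100 XOR 11001 = 01101
Remainder (last 4 bits) = 1101. This is the CRC / FCS.

1101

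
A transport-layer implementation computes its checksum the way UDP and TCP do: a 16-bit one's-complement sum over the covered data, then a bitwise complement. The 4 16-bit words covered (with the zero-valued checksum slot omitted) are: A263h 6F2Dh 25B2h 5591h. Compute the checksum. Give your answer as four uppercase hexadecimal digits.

732B

One's-complement addition (fold any carry out of bit 15 back into bit 0):
  0xA263 + 0x6F2D = 0x11190 → wrap carry → 0x1191
  0x1191 + 0x25B2 = 0x03743
  0x3743 + 0x5591 = 0x08CD4
One's-complement sum = 0x8CD4.
Checksum = ~0x8CD4 & 0xFFFF = 0x732B.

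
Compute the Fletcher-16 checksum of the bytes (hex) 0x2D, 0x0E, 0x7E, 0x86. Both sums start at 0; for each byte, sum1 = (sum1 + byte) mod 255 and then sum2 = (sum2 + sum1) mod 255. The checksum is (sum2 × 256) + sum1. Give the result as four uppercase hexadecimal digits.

6240

Running sums (mod 255):
  after byte 0 (0x2D): sum1=45, sum2=45
  after byte 1 (0x0E): sum1=59, sum2=104
  after byte 2 (0x7E): sum1=185, sum2=34
  after byte 3 (0x86): sum1=64, sum2=98
Checksum = sum2·256 + sum1 = 98·256 + 64 = 25152 = 0x6240.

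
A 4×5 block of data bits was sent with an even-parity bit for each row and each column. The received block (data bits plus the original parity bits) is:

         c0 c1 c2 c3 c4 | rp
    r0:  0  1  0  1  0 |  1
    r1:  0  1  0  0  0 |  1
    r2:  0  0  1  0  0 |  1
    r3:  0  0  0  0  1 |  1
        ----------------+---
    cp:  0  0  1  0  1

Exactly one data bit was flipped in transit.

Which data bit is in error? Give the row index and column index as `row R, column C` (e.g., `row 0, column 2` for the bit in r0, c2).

Recompute each row's even parity and compare to rp:
  r0: data parity 0, sent rp 1 → mismatch
  r1: data parity 1, sent rp 1 → ok
  r2: data parity 1, sent rp 1 → ok
  r3: data parity 1, sent rp 1 → ok
Recompute each column's even parity and compare to cp:
  c0: data parity 0, sent cp 0 → ok
  c1: data parity 0, sent cp 0 → ok
  c2: data parity 1, sent cp 1 → ok
  c3: data parity 1, sent cp 0 → mismatch
  c4: data parity 1, sent cp 1 → ok
Exactly one row (r0) and one column (c3) fail → the flipped bit is at their intersection.

row 0, column 3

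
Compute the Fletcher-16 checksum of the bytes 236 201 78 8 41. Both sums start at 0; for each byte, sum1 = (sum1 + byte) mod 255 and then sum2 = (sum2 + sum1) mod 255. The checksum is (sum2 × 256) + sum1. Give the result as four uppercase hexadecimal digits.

Running sums (mod 255):
  after byte 0 (236): sum1=236, sum2=236
  after byte 1 (201): sum1=182, sum2=163
  after byte 2 (78): sum1=5, sum2=168
  after byte 3 (8): sum1=13, sum2=181
  after byte 4 (41): sum1=54, sum2=235
Checksum = sum2·256 + sum1 = 235·256 + 54 = 60214 = 0xEB36.

EB36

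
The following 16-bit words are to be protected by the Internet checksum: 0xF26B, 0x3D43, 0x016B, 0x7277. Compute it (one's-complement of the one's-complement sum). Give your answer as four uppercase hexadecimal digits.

One's-complement addition (fold any carry out of bit 15 back into bit 0):
  0xF26B + 0x3D43 = 0x12FAE → wrap carry → 0x2FAF
  0x2FAF + 0x016B = 0x0311A
  0x311A + 0x7277 = 0x0A391
One's-complement sum = 0xA391.
Checksum = ~0xA391 & 0xFFFF = 0x5C6E.

5C6E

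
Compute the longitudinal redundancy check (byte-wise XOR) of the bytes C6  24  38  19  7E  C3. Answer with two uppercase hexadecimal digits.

7E

XOR the bytes together:
  start with 0xC6
  0xC6 ⊕ 0x24 = 0xE2
  0xE2 ⊕ 0x38 = 0xDA
  0xDA ⊕ 0x19 = 0xC3
  0xC3 ⊕ 0x7E = 0xBD
  0xBD ⊕ 0xC3 = 0x7E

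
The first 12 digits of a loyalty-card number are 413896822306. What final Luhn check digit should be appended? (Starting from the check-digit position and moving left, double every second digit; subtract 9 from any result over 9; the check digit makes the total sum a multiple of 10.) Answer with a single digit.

9

Partial digits right→left: 6 0 3 2 2 8 6 9 8 3 1 4
Double every second digit counting from the check-digit position (so the 1st, 3rd, 5th, ... of the partial from the right).
  doubled (with −9 where >9): 3 6 4 3 7 2 → sum 25
  kept as-is: 0 2 8 9 3 4 → sum 26
Total = 25 + 26 = 51.
Check digit = (10 − (51 mod 10)) mod 10 = 9.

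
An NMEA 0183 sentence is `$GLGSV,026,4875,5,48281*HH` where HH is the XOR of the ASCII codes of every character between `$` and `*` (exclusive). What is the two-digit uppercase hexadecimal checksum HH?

71

XOR the ASCII codes of the payload characters:
  'G' = 0x47 → acc = 0x47
  'L' = 0x4C → acc = 0x0B
  'G' = 0x47 → acc = 0x4C
  'S' = 0x53 → acc = 0x1F
  'V' = 0x56 → acc = 0x49
  ',' = 0x2C → acc = 0x65
  '0' = 0x30 → acc = 0x55
  '2' = 0x32 → acc = 0x67
  '6' = 0x36 → acc = 0x51
  ',' = 0x2C → acc = 0x7D
  '4' = 0x34 → acc = 0x49
  '8' = 0x38 → acc = 0x71
  '7' = 0x37 → acc = 0x46
  '5' = 0x35 → acc = 0x73
  ',' = 0x2C → acc = 0x5F
  '5' = 0x35 → acc = 0x6A
  ',' = 0x2C → acc = 0x46
  '4' = 0x34 → acc = 0x72
  '8' = 0x38 → acc = 0x4A
  '2' = 0x32 → acc = 0x78
  '8' = 0x38 → acc = 0x40
  '1' = 0x31 → acc = 0x71
Checksum = 0x71.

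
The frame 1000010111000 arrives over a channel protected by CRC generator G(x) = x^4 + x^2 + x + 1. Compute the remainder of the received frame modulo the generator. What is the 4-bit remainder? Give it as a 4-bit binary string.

Modulo-2 division of 1000010111000 by 10111:
  pos 0: 10000 XOR 10111 = 00111
  pos 2: 11110 XOR 10111 = 01001
  pos 3: 10011 XOR 10111 = 00100
  pos 5: 10011 XOR 10111 = 00100
  pos 7: 10000 XOR 10111 = 00111
Remainder = 1110 (nonzero — an error is detected).

1110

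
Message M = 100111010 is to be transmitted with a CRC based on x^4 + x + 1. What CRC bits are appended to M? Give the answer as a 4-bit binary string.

Append 4 zeros: 1001110100000. Divide by 10011 (XOR where the leading bit is 1):
  pos 0: 10011 XOR 10011 = 00000
  pos 5: 10100 XOR 10011 = 00111
  pos 7: 11100 XOR 10011 = 01111
  pos 8: 11110 XOR 10011 = 01101
Remainder (last 4 bits) = 1101. This is the CRC / FCS.

1101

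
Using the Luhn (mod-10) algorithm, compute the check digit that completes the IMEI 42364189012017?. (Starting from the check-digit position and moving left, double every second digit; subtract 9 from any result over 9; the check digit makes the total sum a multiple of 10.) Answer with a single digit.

3

Partial digits right→left: 7 1 0 2 1 0 9 8 1 4 6 3 2 4
Double every second digit counting from the check-digit position (so the 1st, 3rd, 5th, ... of the partial from the right).
  doubled (with −9 where >9): 5 0 2 9 2 3 4 → sum 25
  kept as-is: 1 2 0 8 4 3 4 → sum 22
Total = 25 + 22 = 47.
Check digit = (10 − (47 mod 10)) mod 10 = 3.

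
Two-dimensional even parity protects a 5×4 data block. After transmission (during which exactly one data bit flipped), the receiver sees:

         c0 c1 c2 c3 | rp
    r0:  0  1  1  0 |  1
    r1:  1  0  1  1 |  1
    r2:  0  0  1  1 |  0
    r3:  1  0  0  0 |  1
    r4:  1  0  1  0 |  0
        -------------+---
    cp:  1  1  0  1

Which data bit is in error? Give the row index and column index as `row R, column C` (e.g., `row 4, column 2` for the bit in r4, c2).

row 0, column 3

Recompute each row's even parity and compare to rp:
  r0: data parity 0, sent rp 1 → mismatch
  r1: data parity 1, sent rp 1 → ok
  r2: data parity 0, sent rp 0 → ok
  r3: data parity 1, sent rp 1 → ok
  r4: data parity 0, sent rp 0 → ok
Recompute each column's even parity and compare to cp:
  c0: data parity 1, sent cp 1 → ok
  c1: data parity 1, sent cp 1 → ok
  c2: data parity 0, sent cp 0 → ok
  c3: data parity 0, sent cp 1 → mismatch
Exactly one row (r0) and one column (c3) fail → the flipped bit is at their intersection.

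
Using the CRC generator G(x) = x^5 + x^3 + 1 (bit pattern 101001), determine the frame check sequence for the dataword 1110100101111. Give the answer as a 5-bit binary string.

11000

Append 5 zeros: 111010010111100000. Divide by 101001 (XOR where the leading bit is 1):
  pos 0: 111010 XOR 101001 = 010011
  pos 1: 100110 XOR 101001 = 001111
  pos 3: 111110 XOR 101001 = 010111
  pos 4: 101111 XOR 101001 = 000110
  pos 7: 110111 XOR 101001 = 011110
  pos 8: 111100 XOR 101001 = 010101
  pos 9: 101010 XOR 101001 = 000011
Remainder (last 5 bits) = 11000. This is the CRC / FCS.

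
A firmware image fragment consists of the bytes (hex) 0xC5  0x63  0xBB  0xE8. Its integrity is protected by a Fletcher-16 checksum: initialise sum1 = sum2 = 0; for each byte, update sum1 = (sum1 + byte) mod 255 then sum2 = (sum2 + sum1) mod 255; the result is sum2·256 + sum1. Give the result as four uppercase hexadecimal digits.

Running sums (mod 255):
  after byte 0 (0xC5): sum1=197, sum2=197
  after byte 1 (0x63): sum1=41, sum2=238
  after byte 2 (0xBB): sum1=228, sum2=211
  after byte 3 (0xE8): sum1=205, sum2=161
Checksum = sum2·256 + sum1 = 161·256 + 205 = 41421 = 0xA1CD.

A1CD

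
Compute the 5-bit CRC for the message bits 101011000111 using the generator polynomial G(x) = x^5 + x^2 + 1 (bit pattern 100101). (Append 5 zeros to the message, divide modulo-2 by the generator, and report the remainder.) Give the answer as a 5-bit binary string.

10100

Append 5 zeros: 10101100011100000. Divide by 100101 (XOR where the leading bit is 1):
  pos 0: 101011 XOR 100101 = 001110
  pos 2: 111000 XOR 100101 = 011101
  pos 3: 111010 XOR 100101 = 011111
  pos 4: 111111 XOR 100101 = 011010
  pos 5: 110101 XOR 100101 = 010000
  pos 6: 100001 XOR 100101 = 000100
  pos 9: 100000 XOR 100101 = 000101
Remainder (last 5 bits) = 10100. This is the CRC / FCS.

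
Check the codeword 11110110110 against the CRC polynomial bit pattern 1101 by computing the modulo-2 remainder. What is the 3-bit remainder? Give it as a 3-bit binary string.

000

Modulo-2 division of 11110110110 by 1101:
  pos 0: 1111 XOR 1101 = 0010
  pos 2: 1001 XOR 1101 = 0100
  pos 3: 1001 XOR 1101 = 0100
  pos 4: 1000 XOR 1101 = 0101
  pos 5: 1011 XOR 1101 = 0110
  pos 6: 1101 XOR 1101 = 0000
Remainder = 000 (zero — the frame passes the CRC check).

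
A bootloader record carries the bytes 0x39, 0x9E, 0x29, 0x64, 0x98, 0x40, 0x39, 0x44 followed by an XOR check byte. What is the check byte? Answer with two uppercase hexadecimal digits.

4F

XOR the bytes together:
  start with 0x39
  0x39 ⊕ 0x9E = 0xA7
  0xA7 ⊕ 0x29 = 0x8E
  0x8E ⊕ 0x64 = 0xEA
  0xEA ⊕ 0x98 = 0x72
  0x72 ⊕ 0x40 = 0x32
  0x32 ⊕ 0x39 = 0x0B
  0x0B ⊕ 0x44 = 0x4F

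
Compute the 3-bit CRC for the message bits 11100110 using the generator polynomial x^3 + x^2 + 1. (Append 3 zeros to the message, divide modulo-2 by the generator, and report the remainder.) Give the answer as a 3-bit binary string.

111

Append 3 zeros: 11100110000. Divide by 1101 (XOR where the leading bit is 1):
  pos 0: 1110 XOR 1101 = 0011
  pos 2: 1101 XOR 1101 = 0000
  pos 6: 1000 XOR 1101 = 0101
  pos 7: 1010 XOR 1101 = 0111
Remainder (last 3 bits) = 111. This is the CRC / FCS.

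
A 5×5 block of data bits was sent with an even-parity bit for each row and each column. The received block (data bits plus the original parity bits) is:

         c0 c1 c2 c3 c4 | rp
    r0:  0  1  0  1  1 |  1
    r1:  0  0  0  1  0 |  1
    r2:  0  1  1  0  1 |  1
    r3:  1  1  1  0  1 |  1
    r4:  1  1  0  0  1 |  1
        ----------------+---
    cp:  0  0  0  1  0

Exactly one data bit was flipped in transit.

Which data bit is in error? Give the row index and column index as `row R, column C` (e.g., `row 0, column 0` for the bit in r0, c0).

Recompute each row's even parity and compare to rp:
  r0: data parity 1, sent rp 1 → ok
  r1: data parity 1, sent rp 1 → ok
  r2: data parity 1, sent rp 1 → ok
  r3: data parity 0, sent rp 1 → mismatch
  r4: data parity 1, sent rp 1 → ok
Recompute each column's even parity and compare to cp:
  c0: data parity 0, sent cp 0 → ok
  c1: data parity 0, sent cp 0 → ok
  c2: data parity 0, sent cp 0 → ok
  c3: data parity 0, sent cp 1 → mismatch
  c4: data parity 0, sent cp 0 → ok
Exactly one row (r3) and one column (c3) fail → the flipped bit is at their intersection.

row 3, column 3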